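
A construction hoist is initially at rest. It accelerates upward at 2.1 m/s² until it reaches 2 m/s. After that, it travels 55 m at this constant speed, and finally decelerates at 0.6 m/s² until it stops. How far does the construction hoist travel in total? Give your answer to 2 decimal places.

59.29 m

Phase 1 (accelerating): v₀ = 0 m/s, a = 2.1 m/s².
v = v₀ + at → t = (2 − 0) / 2.1 = 0.952 s
v² = v₀² + 2aΔx → Δx = (2² − 0²)/(2·2.1) = 0.952 m

Phase 2 (constant speed): v₀ = 2.00 m/s, a = 0 m/s².
Constant speed: t = d/v = 55/2.00 = 27.5 s

Phase 3 (decelerating): v₀ = 2.00 m/s, a = -0.6 m/s².
v = v₀ + at → t = (0 − 2.00) / -0.6 = 3.33 s
v² = v₀² + 2aΔx → Δx = (0² − 2.00²)/(2·-0.6) = 3.33 m
Total distance = 0.952 + 55.0 + 3.33 = 59.3 m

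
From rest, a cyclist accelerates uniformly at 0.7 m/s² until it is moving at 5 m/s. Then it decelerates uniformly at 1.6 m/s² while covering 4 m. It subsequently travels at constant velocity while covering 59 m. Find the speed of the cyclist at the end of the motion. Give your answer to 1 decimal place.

Phase 1 (accelerating): v₀ = 0 m/s, a = 0.7 m/s².
v = v₀ + at → t = (5 − 0) / 0.7 = 7.14 s
v² = v₀² + 2aΔx → Δx = (5² − 0²)/(2·0.7) = 17.9 m

Phase 2 (decelerating): v₀ = 5.00 m/s, a = -1.6 m/s².
v² = v₀² + 2aΔx = 5.00² + 2·-1.6·4 = 12.2 → v = 3.49 m/s
t = (v − v₀)/a = (3.49 − 5.00)/-1.6 = 0.942 s

Phase 3 (constant speed): v₀ = 3.49 m/s, a = 0 m/s².
Constant speed: t = d/v = 59/3.49 = 16.9 s
Final speed = 3.49 m/s

3.5 m/s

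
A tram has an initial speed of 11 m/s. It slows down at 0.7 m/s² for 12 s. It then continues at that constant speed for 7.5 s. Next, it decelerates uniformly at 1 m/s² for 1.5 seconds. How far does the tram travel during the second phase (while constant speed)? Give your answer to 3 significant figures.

Phase 1 (decelerating): v₀ = 11.0 m/s, a = -0.7 m/s².
v = v₀ + at = 11.0 + (-0.7)(12) = 2.60 m/s
Δx = v₀t + ½at² = 11.0·12 + 0.5·-0.7·12² = 81.6 m

Phase 2 (constant speed): v₀ = 2.60 m/s, a = 0 m/s².
v = v₀ + at = 2.60 + (0)(7.5) = 2.60 m/s
Δx = v₀t + ½at² = 2.60·7.5 + 0.5·0·7.5² = 19.5 m
Distance in phase 2 = 19.5 m

19.5 m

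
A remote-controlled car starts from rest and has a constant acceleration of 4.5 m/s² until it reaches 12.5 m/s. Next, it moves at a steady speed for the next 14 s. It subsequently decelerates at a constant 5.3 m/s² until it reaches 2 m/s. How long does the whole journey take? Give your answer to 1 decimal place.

Phase 1 (accelerating): v₀ = 0 m/s, a = 4.5 m/s².
v = v₀ + at → t = (12.5 − 0) / 4.5 = 2.78 s
v² = v₀² + 2aΔx → Δx = (12.5² − 0²)/(2·4.5) = 17.4 m

Phase 2 (constant speed): v₀ = 12.5 m/s, a = 0 m/s².
v = v₀ + at = 12.5 + (0)(14) = 12.5 m/s
Δx = v₀t + ½at² = 12.5·14 + 0.5·0·14² = 175 m

Phase 3 (decelerating): v₀ = 12.5 m/s, a = -5.3 m/s².
v = v₀ + at → t = (2 − 12.5) / -5.3 = 1.98 s
v² = v₀² + 2aΔx → Δx = (2² − 12.5²)/(2·-5.3) = 14.4 m
Total time = 2.78 + 14.0 + 1.98 = 18.8 s

18.8 s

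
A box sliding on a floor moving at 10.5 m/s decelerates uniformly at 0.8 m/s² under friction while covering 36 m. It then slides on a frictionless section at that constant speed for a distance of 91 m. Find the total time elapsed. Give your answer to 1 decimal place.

16.6 s

Phase 1 (decelerating): v₀ = 10.5 m/s, a = -0.8 m/s².
v² = v₀² + 2aΔx = 10.5² + 2·-0.8·36 = 52.6 → v = 7.26 m/s
t = (v − v₀)/a = (7.26 − 10.5)/-0.8 = 4.05 s

Phase 2 (constant speed): v₀ = 7.26 m/s, a = 0 m/s².
Constant speed: t = d/v = 91/7.26 = 12.5 s
Total time = 4.05 + 12.5 = 16.6 s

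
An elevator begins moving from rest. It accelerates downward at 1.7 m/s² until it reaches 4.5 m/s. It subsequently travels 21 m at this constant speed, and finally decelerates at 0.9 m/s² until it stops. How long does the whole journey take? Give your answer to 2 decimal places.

12.31 s

Phase 1 (accelerating): v₀ = 0 m/s, a = 1.7 m/s².
v = v₀ + at → t = (4.5 − 0) / 1.7 = 2.65 s
v² = v₀² + 2aΔx → Δx = (4.5² − 0²)/(2·1.7) = 5.96 m

Phase 2 (constant speed): v₀ = 4.50 m/s, a = 0 m/s².
Constant speed: t = d/v = 21/4.50 = 4.67 s

Phase 3 (decelerating): v₀ = 4.50 m/s, a = -0.9 m/s².
v = v₀ + at → t = (0 − 4.50) / -0.9 = 5.00 s
v² = v₀² + 2aΔx → Δx = (0² − 4.50²)/(2·-0.9) = 11.2 m
Total time = 2.65 + 4.67 + 5.00 = 12.3 s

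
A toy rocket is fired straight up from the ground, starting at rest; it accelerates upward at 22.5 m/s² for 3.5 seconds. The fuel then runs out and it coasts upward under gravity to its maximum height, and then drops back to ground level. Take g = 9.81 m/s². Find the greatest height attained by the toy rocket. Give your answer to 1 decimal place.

453.9 m

Phase 1 (powered ascent): v₀ = 0 m/s, a = 22.5 m/s².
v = v₀ + at = 0 + (22.5)(3.5) = 78.8 m/s
Δx = v₀t + ½at² = 0·3.5 + 0.5·22.5·3.5² = 138 m

Phase 2 (coasting upward): v₀ = 78.8 m/s, a = -9.81 m/s².
v = v₀ + at → t = (0 − 78.8) / -9.81 = 8.03 s
v² = v₀² + 2aΔx → Δx = (0² − 78.8²)/(2·-9.81) = 316 m
Maximum height = 138 + 316 = 454 m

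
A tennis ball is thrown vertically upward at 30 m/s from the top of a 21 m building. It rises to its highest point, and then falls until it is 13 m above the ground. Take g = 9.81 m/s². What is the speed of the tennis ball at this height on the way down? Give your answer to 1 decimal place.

Phase 1 (rising): v₀ = 30.0 m/s, a = -9.81 m/s².
v = v₀ + at → t = (0 − 30.0) / -9.81 = 3.06 s
v² = v₀² + 2aΔx → Δx = (0² − 30.0²)/(2·-9.81) = 45.9 m

Phase 2 (falling): v₀ = 0 m/s, a = -9.81 m/s².
Falls 53.9 m from rest: t = √(2·53.9/9.81) = 3.31 s; v = g·t = 32.5 m/s.
Final speed = 32.5 m/s

32.5 m/s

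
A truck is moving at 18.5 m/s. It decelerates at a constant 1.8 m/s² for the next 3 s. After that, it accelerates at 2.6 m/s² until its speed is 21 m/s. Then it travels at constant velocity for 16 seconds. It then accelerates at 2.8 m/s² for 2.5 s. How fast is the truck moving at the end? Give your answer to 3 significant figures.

Phase 1 (decelerating): v₀ = 18.5 m/s, a = -1.8 m/s².
v = v₀ + at = 18.5 + (-1.8)(3) = 13.1 m/s
Δx = v₀t + ½at² = 18.5·3 + 0.5·-1.8·3² = 47.4 m

Phase 2 (accelerating): v₀ = 13.1 m/s, a = 2.6 m/s².
v = v₀ + at → t = (21 − 13.1) / 2.6 = 3.04 s
v² = v₀² + 2aΔx → Δx = (21² − 13.1²)/(2·2.6) = 51.8 m

Phase 3 (constant speed): v₀ = 21.0 m/s, a = 0 m/s².
v = v₀ + at = 21.0 + (0)(16) = 21.0 m/s
Δx = v₀t + ½at² = 21.0·16 + 0.5·0·16² = 336 m

Phase 4 (accelerating): v₀ = 21.0 m/s, a = 2.8 m/s².
v = v₀ + at = 21.0 + (2.8)(2.5) = 28.0 m/s
Δx = v₀t + ½at² = 21.0·2.5 + 0.5·2.8·2.5² = 61.2 m
Final speed = 28.0 m/s

28.0 m/s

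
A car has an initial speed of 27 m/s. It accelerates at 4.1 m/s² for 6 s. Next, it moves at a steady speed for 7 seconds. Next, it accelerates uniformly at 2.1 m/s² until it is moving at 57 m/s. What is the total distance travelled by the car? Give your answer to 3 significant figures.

Phase 1 (accelerating): v₀ = 27.0 m/s, a = 4.1 m/s².
v = v₀ + at = 27.0 + (4.1)(6) = 51.6 m/s
Δx = v₀t + ½at² = 27.0·6 + 0.5·4.1·6² = 236 m

Phase 2 (constant speed): v₀ = 51.6 m/s, a = 0 m/s².
v = v₀ + at = 51.6 + (0)(7) = 51.6 m/s
Δx = v₀t + ½at² = 51.6·7 + 0.5·0·7² = 361 m

Phase 3 (accelerating): v₀ = 51.6 m/s, a = 2.1 m/s².
v = v₀ + at → t = (57 − 51.6) / 2.1 = 2.57 s
v² = v₀² + 2aΔx → Δx = (57² − 51.6²)/(2·2.1) = 140 m
Total distance = 236 + 361 + 140 = 737 m

737 m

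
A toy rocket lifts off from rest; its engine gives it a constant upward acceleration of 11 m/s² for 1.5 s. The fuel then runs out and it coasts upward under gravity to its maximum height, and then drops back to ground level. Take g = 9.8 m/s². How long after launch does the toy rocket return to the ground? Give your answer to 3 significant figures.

5.50 s

Phase 1 (powered ascent): v₀ = 0 m/s, a = 11 m/s².
v = v₀ + at = 0 + (11)(1.5) = 16.5 m/s
Δx = v₀t + ½at² = 0·1.5 + 0.5·11·1.5² = 12.4 m

Phase 2 (coasting upward): v₀ = 16.5 m/s, a = -9.8 m/s².
v = v₀ + at → t = (0 − 16.5) / -9.8 = 1.68 s
v² = v₀² + 2aΔx → Δx = (0² − 16.5²)/(2·-9.8) = 13.9 m

Phase 3 (free fall): v₀ = 0 m/s, a = -9.8 m/s².
Falls 26.3 m from rest: t = √(2·26.3/9.8) = 2.32 s; v = g·t = 22.7 m/s.
Total time = 1.50 + 1.68 + 2.32 = 5.50 s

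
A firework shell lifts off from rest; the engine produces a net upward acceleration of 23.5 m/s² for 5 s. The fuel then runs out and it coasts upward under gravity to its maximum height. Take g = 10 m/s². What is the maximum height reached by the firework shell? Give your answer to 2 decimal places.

984.06 m

Phase 1 (powered ascent): v₀ = 0 m/s, a = 23.5 m/s².
v = v₀ + at = 0 + (23.5)(5) = 118 m/s
Δx = v₀t + ½at² = 0·5 + 0.5·23.5·5² = 294 m

Phase 2 (coasting upward): v₀ = 118 m/s, a = -10 m/s².
v = v₀ + at → t = (0 − 118) / -10 = 11.8 s
v² = v₀² + 2aΔx → Δx = (0² − 118²)/(2·-10) = 690 m
Maximum height = 294 + 690 = 984 m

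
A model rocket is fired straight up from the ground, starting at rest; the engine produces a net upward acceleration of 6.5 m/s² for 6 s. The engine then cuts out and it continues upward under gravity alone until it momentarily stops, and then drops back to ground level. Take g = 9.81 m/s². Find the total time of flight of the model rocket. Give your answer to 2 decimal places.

16.27 s

Phase 1 (powered ascent): v₀ = 0 m/s, a = 6.5 m/s².
v = v₀ + at = 0 + (6.5)(6) = 39.0 m/s
Δx = v₀t + ½at² = 0·6 + 0.5·6.5·6² = 117 m

Phase 2 (coasting upward): v₀ = 39.0 m/s, a = -9.81 m/s².
v = v₀ + at → t = (0 − 39.0) / -9.81 = 3.98 s
v² = v₀² + 2aΔx → Δx = (0² − 39.0²)/(2·-9.81) = 77.5 m

Phase 3 (free fall): v₀ = 0 m/s, a = -9.81 m/s².
Falls 195 m from rest: t = √(2·195/9.81) = 6.30 s; v = g·t = 61.8 m/s.
Total time = 6.00 + 3.98 + 6.30 = 16.3 s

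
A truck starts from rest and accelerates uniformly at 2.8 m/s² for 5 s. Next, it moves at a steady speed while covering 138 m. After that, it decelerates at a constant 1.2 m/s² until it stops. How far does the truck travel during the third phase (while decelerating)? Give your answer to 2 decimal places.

Phase 1 (accelerating): v₀ = 0 m/s, a = 2.8 m/s².
v = v₀ + at = 0 + (2.8)(5) = 14.0 m/s
Δx = v₀t + ½at² = 0·5 + 0.5·2.8·5² = 35.0 m

Phase 2 (constant speed): v₀ = 14.0 m/s, a = 0 m/s².
Constant speed: t = d/v = 138/14.0 = 9.86 s

Phase 3 (decelerating): v₀ = 14.0 m/s, a = -1.2 m/s².
v = v₀ + at → t = (0 − 14.0) / -1.2 = 11.7 s
v² = v₀² + 2aΔx → Δx = (0² − 14.0²)/(2·-1.2) = 81.7 m
Distance in phase 3 = 81.7 m

81.67 m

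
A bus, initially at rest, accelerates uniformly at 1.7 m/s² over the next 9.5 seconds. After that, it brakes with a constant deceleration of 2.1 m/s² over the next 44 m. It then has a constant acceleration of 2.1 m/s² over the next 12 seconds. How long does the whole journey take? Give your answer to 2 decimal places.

25.04 s

Phase 1 (accelerating): v₀ = 0 m/s, a = 1.7 m/s².
v = v₀ + at = 0 + (1.7)(9.5) = 16.1 m/s
Δx = v₀t + ½at² = 0·9.5 + 0.5·1.7·9.5² = 76.7 m

Phase 2 (decelerating): v₀ = 16.1 m/s, a = -2.1 m/s².
v² = v₀² + 2aΔx = 16.1² + 2·-2.1·44 = 76.0 → v = 8.72 m/s
t = (v − v₀)/a = (8.72 − 16.1)/-2.1 = 3.54 s

Phase 3 (accelerating): v₀ = 8.72 m/s, a = 2.1 m/s².
v = v₀ + at = 8.72 + (2.1)(12) = 33.9 m/s
Δx = v₀t + ½at² = 8.72·12 + 0.5·2.1·12² = 256 m
Total time = 9.50 + 3.54 + 12.0 = 25.0 s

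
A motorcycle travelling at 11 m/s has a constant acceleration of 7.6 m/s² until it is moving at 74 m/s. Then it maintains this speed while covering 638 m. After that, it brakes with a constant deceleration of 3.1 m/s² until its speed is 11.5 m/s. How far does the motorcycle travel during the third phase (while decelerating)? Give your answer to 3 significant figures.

Phase 1 (accelerating): v₀ = 11.0 m/s, a = 7.6 m/s².
v = v₀ + at → t = (74 − 11.0) / 7.6 = 8.29 s
v² = v₀² + 2aΔx → Δx = (74² − 11.0²)/(2·7.6) = 352 m

Phase 2 (constant speed): v₀ = 74.0 m/s, a = 0 m/s².
Constant speed: t = d/v = 638/74.0 = 8.62 s

Phase 3 (decelerating): v₀ = 74.0 m/s, a = -3.1 m/s².
v = v₀ + at → t = (11.5 − 74.0) / -3.1 = 20.2 s
v² = v₀² + 2aΔx → Δx = (11.5² − 74.0²)/(2·-3.1) = 862 m
Distance in phase 3 = 862 m

862 m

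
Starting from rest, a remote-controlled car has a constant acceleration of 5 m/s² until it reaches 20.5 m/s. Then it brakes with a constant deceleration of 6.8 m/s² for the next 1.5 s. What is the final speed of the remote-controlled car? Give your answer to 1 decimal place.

Phase 1 (accelerating): v₀ = 0 m/s, a = 5 m/s².
v = v₀ + at → t = (20.5 − 0) / 5 = 4.10 s
v² = v₀² + 2aΔx → Δx = (20.5² − 0²)/(2·5) = 42.0 m

Phase 2 (decelerating): v₀ = 20.5 m/s, a = -6.8 m/s².
v = v₀ + at = 20.5 + (-6.8)(1.5) = 10.3 m/s
Δx = v₀t + ½at² = 20.5·1.5 + 0.5·-6.8·1.5² = 23.1 m
Final speed = 10.3 m/s

10.3 m/s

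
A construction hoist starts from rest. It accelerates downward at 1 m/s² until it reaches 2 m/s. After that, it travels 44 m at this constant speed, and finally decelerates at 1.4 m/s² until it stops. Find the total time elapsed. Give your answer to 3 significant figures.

25.4 s

Phase 1 (accelerating): v₀ = 0 m/s, a = 1 m/s².
v = v₀ + at → t = (2 − 0) / 1 = 2.00 s
v² = v₀² + 2aΔx → Δx = (2² − 0²)/(2·1) = 2.00 m

Phase 2 (constant speed): v₀ = 2.00 m/s, a = 0 m/s².
Constant speed: t = d/v = 44/2.00 = 22.0 s

Phase 3 (decelerating): v₀ = 2.00 m/s, a = -1.4 m/s².
v = v₀ + at → t = (0 − 2.00) / -1.4 = 1.43 s
v² = v₀² + 2aΔx → Δx = (0² − 2.00²)/(2·-1.4) = 1.43 m
Total time = 2.00 + 22.0 + 1.43 = 25.4 s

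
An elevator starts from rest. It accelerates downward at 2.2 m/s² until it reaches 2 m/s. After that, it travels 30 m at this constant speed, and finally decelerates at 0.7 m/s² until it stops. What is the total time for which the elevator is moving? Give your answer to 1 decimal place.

Phase 1 (accelerating): v₀ = 0 m/s, a = 2.2 m/s².
v = v₀ + at → t = (2 − 0) / 2.2 = 0.909 s
v² = v₀² + 2aΔx → Δx = (2² − 0²)/(2·2.2) = 0.909 m

Phase 2 (constant speed): v₀ = 2.00 m/s, a = 0 m/s².
Constant speed: t = d/v = 30/2.00 = 15.0 s

Phase 3 (decelerating): v₀ = 2.00 m/s, a = -0.7 m/s².
v = v₀ + at → t = (0 − 2.00) / -0.7 = 2.86 s
v² = v₀² + 2aΔx → Δx = (0² − 2.00²)/(2·-0.7) = 2.86 m
Total time = 0.909 + 15.0 + 2.86 = 18.8 s

18.8 s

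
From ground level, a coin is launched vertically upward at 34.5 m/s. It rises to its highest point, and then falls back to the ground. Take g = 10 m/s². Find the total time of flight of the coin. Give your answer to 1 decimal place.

6.9 s

Phase 1 (rising): v₀ = 34.5 m/s, a = -10 m/s².
v = v₀ + at → t = (0 − 34.5) / -10 = 3.45 s
v² = v₀² + 2aΔx → Δx = (0² − 34.5²)/(2·-10) = 59.5 m

Phase 2 (falling): v₀ = 0 m/s, a = -10 m/s².
Falls 59.5 m from rest: t = √(2·59.5/10) = 3.45 s; v = g·t = 34.5 m/s.
Total time = 3.45 + 3.45 = 6.90 s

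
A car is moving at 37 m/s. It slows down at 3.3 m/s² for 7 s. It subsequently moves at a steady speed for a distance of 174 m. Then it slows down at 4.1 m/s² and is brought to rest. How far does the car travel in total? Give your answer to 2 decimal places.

375.71 m

Phase 1 (decelerating): v₀ = 37.0 m/s, a = -3.3 m/s².
v = v₀ + at = 37.0 + (-3.3)(7) = 13.9 m/s
Δx = v₀t + ½at² = 37.0·7 + 0.5·-3.3·7² = 178 m

Phase 2 (constant speed): v₀ = 13.9 m/s, a = 0 m/s².
Constant speed: t = d/v = 174/13.9 = 12.5 s

Phase 3 (decelerating): v₀ = 13.9 m/s, a = -4.1 m/s².
v = v₀ + at → t = (0 − 13.9) / -4.1 = 3.39 s
v² = v₀² + 2aΔx → Δx = (0² − 13.9²)/(2·-4.1) = 23.6 m
Total distance = 178 + 174 + 23.6 = 376 m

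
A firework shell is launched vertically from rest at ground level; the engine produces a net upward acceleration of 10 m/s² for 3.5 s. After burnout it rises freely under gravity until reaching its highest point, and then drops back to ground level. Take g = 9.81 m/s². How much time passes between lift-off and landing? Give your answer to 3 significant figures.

12.1 s

Phase 1 (powered ascent): v₀ = 0 m/s, a = 10 m/s².
v = v₀ + at = 0 + (10)(3.5) = 35.0 m/s
Δx = v₀t + ½at² = 0·3.5 + 0.5·10·3.5² = 61.2 m

Phase 2 (coasting upward): v₀ = 35.0 m/s, a = -9.81 m/s².
v = v₀ + at → t = (0 − 35.0) / -9.81 = 3.57 s
v² = v₀² + 2aΔx → Δx = (0² − 35.0²)/(2·-9.81) = 62.4 m

Phase 3 (free fall): v₀ = 0 m/s, a = -9.81 m/s².
Falls 124 m from rest: t = √(2·124/9.81) = 5.02 s; v = g·t = 49.3 m/s.
Total time = 3.50 + 3.57 + 5.02 = 12.1 s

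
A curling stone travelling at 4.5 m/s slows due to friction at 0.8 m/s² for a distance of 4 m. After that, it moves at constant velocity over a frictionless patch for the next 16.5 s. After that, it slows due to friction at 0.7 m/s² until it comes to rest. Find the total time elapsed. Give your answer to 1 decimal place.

Phase 1 (decelerating): v₀ = 4.50 m/s, a = -0.8 m/s².
v² = v₀² + 2aΔx = 4.50² + 2·-0.8·4 = 13.8 → v = 3.72 m/s
t = (v − v₀)/a = (3.72 − 4.50)/-0.8 = 0.973 s

Phase 2 (constant speed): v₀ = 3.72 m/s, a = 0 m/s².
v = v₀ + at = 3.72 + (0)(16.5) = 3.72 m/s
Δx = v₀t + ½at² = 3.72·16.5 + 0.5·0·16.5² = 61.4 m

Phase 3 (decelerating): v₀ = 3.72 m/s, a = -0.7 m/s².
v = v₀ + at → t = (0 − 3.72) / -0.7 = 5.32 s
v² = v₀² + 2aΔx → Δx = (0² − 3.72²)/(2·-0.7) = 9.89 m
Total time = 0.973 + 16.5 + 5.32 = 22.8 s

22.8 s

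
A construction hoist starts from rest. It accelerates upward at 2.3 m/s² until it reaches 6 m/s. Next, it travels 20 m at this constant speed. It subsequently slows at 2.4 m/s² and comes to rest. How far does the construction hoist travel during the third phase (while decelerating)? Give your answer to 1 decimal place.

7.5 m

Phase 1 (accelerating): v₀ = 0 m/s, a = 2.3 m/s².
v = v₀ + at → t = (6 − 0) / 2.3 = 2.61 s
v² = v₀² + 2aΔx → Δx = (6² − 0²)/(2·2.3) = 7.83 m

Phase 2 (constant speed): v₀ = 6.00 m/s, a = 0 m/s².
Constant speed: t = d/v = 20/6.00 = 3.33 s

Phase 3 (decelerating): v₀ = 6.00 m/s, a = -2.4 m/s².
v = v₀ + at → t = (0 − 6.00) / -2.4 = 2.50 s
v² = v₀² + 2aΔx → Δx = (0² − 6.00²)/(2·-2.4) = 7.50 m
Distance in phase 3 = 7.50 m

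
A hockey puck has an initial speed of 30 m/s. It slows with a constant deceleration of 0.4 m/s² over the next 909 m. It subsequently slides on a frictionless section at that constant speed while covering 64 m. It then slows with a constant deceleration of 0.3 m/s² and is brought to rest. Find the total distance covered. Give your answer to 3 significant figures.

Phase 1 (decelerating): v₀ = 30.0 m/s, a = -0.4 m/s².
v² = v₀² + 2aΔx = 30.0² + 2·-0.4·909 = 173 → v = 13.1 m/s
t = (v − v₀)/a = (13.1 − 30.0)/-0.4 = 42.1 s

Phase 2 (constant speed): v₀ = 13.1 m/s, a = 0 m/s².
Constant speed: t = d/v = 64/13.1 = 4.87 s

Phase 3 (decelerating): v₀ = 13.1 m/s, a = -0.3 m/s².
v = v₀ + at → t = (0 − 13.1) / -0.3 = 43.8 s
v² = v₀² + 2aΔx → Δx = (0² − 13.1²)/(2·-0.3) = 288 m
Total distance = 909 + 64.0 + 288 = 1260 m

1260 m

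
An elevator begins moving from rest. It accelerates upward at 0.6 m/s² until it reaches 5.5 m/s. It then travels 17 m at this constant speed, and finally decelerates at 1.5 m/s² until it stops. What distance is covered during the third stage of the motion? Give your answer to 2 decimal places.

Phase 1 (accelerating): v₀ = 0 m/s, a = 0.6 m/s².
v = v₀ + at → t = (5.5 − 0) / 0.6 = 9.17 s
v² = v₀² + 2aΔx → Δx = (5.5² − 0²)/(2·0.6) = 25.2 m

Phase 2 (constant speed): v₀ = 5.50 m/s, a = 0 m/s².
Constant speed: t = d/v = 17/5.50 = 3.09 s

Phase 3 (decelerating): v₀ = 5.50 m/s, a = -1.5 m/s².
v = v₀ + at → t = (0 − 5.50) / -1.5 = 3.67 s
v² = v₀² + 2aΔx → Δx = (0² − 5.50²)/(2·-1.5) = 10.1 m
Distance in phase 3 = 10.1 m

10.08 m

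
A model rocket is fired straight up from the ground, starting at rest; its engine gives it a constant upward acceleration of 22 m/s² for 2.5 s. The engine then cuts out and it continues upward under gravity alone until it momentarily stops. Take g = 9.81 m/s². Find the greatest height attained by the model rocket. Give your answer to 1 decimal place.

222.9 m

Phase 1 (powered ascent): v₀ = 0 m/s, a = 22 m/s².
v = v₀ + at = 0 + (22)(2.5) = 55.0 m/s
Δx = v₀t + ½at² = 0·2.5 + 0.5·22·2.5² = 68.8 m

Phase 2 (coasting upward): v₀ = 55.0 m/s, a = -9.81 m/s².
v = v₀ + at → t = (0 − 55.0) / -9.81 = 5.61 s
v² = v₀² + 2aΔx → Δx = (0² − 55.0²)/(2·-9.81) = 154 m
Maximum height = 68.8 + 154 = 223 m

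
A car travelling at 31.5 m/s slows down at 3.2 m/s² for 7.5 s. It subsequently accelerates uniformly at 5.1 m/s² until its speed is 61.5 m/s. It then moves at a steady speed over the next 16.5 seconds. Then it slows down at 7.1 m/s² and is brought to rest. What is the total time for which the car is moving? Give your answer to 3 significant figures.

Phase 1 (decelerating): v₀ = 31.5 m/s, a = -3.2 m/s².
v = v₀ + at = 31.5 + (-3.2)(7.5) = 7.50 m/s
Δx = v₀t + ½at² = 31.5·7.5 + 0.5·-3.2·7.5² = 146 m

Phase 2 (accelerating): v₀ = 7.50 m/s, a = 5.1 m/s².
v = v₀ + at → t = (61.5 − 7.50) / 5.1 = 10.6 s
v² = v₀² + 2aΔx → Δx = (61.5² − 7.50²)/(2·5.1) = 365 m

Phase 3 (constant speed): v₀ = 61.5 m/s, a = 0 m/s².
v = v₀ + at = 61.5 + (0)(16.5) = 61.5 m/s
Δx = v₀t + ½at² = 61.5·16.5 + 0.5·0·16.5² = 1010 m

Phase 4 (decelerating): v₀ = 61.5 m/s, a = -7.1 m/s².
v = v₀ + at → t = (0 − 61.5) / -7.1 = 8.66 s
v² = v₀² + 2aΔx → Δx = (0² − 61.5²)/(2·-7.1) = 266 m
Total time = 7.50 + 10.6 + 16.5 + 8.66 = 43.3 s

43.3 s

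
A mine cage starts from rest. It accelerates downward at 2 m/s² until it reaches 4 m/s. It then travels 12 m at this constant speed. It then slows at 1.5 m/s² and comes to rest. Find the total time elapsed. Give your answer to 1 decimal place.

Phase 1 (accelerating): v₀ = 0 m/s, a = 2 m/s².
v = v₀ + at → t = (4 − 0) / 2 = 2.00 s
v² = v₀² + 2aΔx → Δx = (4² − 0²)/(2·2) = 4.00 m

Phase 2 (constant speed): v₀ = 4.00 m/s, a = 0 m/s².
Constant speed: t = d/v = 12/4.00 = 3.00 s

Phase 3 (decelerating): v₀ = 4.00 m/s, a = -1.5 m/s².
v = v₀ + at → t = (0 − 4.00) / -1.5 = 2.67 s
v² = v₀² + 2aΔx → Δx = (0² − 4.00²)/(2·-1.5) = 5.33 m
Total time = 2.00 + 3.00 + 2.67 = 7.67 s

7.7 s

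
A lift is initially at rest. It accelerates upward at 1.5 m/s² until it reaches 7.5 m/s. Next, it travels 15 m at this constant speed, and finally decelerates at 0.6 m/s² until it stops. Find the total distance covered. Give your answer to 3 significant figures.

80.6 m

Phase 1 (accelerating): v₀ = 0 m/s, a = 1.5 m/s².
v = v₀ + at → t = (7.5 − 0) / 1.5 = 5.00 s
v² = v₀² + 2aΔx → Δx = (7.5² − 0²)/(2·1.5) = 18.8 m

Phase 2 (constant speed): v₀ = 7.50 m/s, a = 0 m/s².
Constant speed: t = d/v = 15/7.50 = 2.00 s

Phase 3 (decelerating): v₀ = 7.50 m/s, a = -0.6 m/s².
v = v₀ + at → t = (0 − 7.50) / -0.6 = 12.5 s
v² = v₀² + 2aΔx → Δx = (0² − 7.50²)/(2·-0.6) = 46.9 m
Total distance = 18.8 + 15.0 + 46.9 = 80.6 m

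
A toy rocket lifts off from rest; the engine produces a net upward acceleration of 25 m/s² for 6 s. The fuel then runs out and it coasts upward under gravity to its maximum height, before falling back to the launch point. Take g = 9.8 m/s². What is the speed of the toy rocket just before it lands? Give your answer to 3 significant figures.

Phase 1 (powered ascent): v₀ = 0 m/s, a = 25 m/s².
v = v₀ + at = 0 + (25)(6) = 150 m/s
Δx = v₀t + ½at² = 0·6 + 0.5·25·6² = 450 m

Phase 2 (coasting upward): v₀ = 150 m/s, a = -9.8 m/s².
v = v₀ + at → t = (0 − 150) / -9.8 = 15.3 s
v² = v₀² + 2aΔx → Δx = (0² − 150²)/(2·-9.8) = 1150 m

Phase 3 (free fall): v₀ = 0 m/s, a = -9.8 m/s².
Falls 1600 m from rest: t = √(2·1600/9.8) = 18.1 s; v = g·t = 177 m/s.
Impact speed = 177 m/s

177 m/s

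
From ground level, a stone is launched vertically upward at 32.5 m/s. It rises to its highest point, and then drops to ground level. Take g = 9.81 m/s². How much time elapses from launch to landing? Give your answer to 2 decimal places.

6.63 s

Phase 1 (rising): v₀ = 32.5 m/s, a = -9.81 m/s².
v = v₀ + at → t = (0 − 32.5) / -9.81 = 3.31 s
v² = v₀² + 2aΔx → Δx = (0² − 32.5²)/(2·-9.81) = 53.8 m

Phase 2 (falling): v₀ = 0 m/s, a = -9.81 m/s².
Falls 53.8 m from rest: t = √(2·53.8/9.81) = 3.31 s; v = g·t = 32.5 m/s.
Total time = 3.31 + 3.31 = 6.63 s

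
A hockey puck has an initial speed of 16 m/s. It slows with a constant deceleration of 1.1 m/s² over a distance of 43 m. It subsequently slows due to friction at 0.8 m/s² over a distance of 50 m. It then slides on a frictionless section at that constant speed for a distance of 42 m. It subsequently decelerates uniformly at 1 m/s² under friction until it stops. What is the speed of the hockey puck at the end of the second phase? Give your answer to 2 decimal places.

9.02 m/s

Phase 1 (decelerating): v₀ = 16.0 m/s, a = -1.1 m/s².
v² = v₀² + 2aΔx = 16.0² + 2·-1.1·43 = 161 → v = 12.7 m/s
t = (v − v₀)/a = (12.7 − 16.0)/-1.1 = 3.00 s

Phase 2 (decelerating): v₀ = 12.7 m/s, a = -0.8 m/s².
v² = v₀² + 2aΔx = 12.7² + 2·-0.8·50 = 81.4 → v = 9.02 m/s
t = (v − v₀)/a = (9.02 − 12.7)/-0.8 = 4.60 s
Speed at end of phase 2 = 9.02 m/s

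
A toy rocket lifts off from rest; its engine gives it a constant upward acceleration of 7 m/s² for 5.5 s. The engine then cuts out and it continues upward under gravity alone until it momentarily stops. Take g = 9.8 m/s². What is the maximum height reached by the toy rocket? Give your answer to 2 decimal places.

Phase 1 (powered ascent): v₀ = 0 m/s, a = 7 m/s².
v = v₀ + at = 0 + (7)(5.5) = 38.5 m/s
Δx = v₀t + ½at² = 0·5.5 + 0.5·7·5.5² = 106 m

Phase 2 (coasting upward): v₀ = 38.5 m/s, a = -9.8 m/s².
v = v₀ + at → t = (0 − 38.5) / -9.8 = 3.93 s
v² = v₀² + 2aΔx → Δx = (0² − 38.5²)/(2·-9.8) = 75.6 m
Maximum height = 106 + 75.6 = 182 m

181.50 m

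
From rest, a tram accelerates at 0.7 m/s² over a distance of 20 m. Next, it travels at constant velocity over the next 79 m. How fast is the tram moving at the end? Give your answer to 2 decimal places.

Phase 1 (accelerating): v₀ = 0 m/s, a = 0.7 m/s².
v² = v₀² + 2aΔx = 0² + 2·0.7·20 = 28.0 → v = 5.29 m/s
t = (v − v₀)/a = (5.29 − 0)/0.7 = 7.56 s

Phase 2 (constant speed): v₀ = 5.29 m/s, a = 0 m/s².
Constant speed: t = d/v = 79/5.29 = 14.9 s
Final speed = 5.29 m/s

5.29 m/s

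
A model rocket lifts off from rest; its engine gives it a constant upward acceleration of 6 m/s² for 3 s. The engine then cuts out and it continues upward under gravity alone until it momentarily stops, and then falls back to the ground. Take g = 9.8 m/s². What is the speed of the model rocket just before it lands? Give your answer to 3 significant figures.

29.2 m/s

Phase 1 (powered ascent): v₀ = 0 m/s, a = 6 m/s².
v = v₀ + at = 0 + (6)(3) = 18.0 m/s
Δx = v₀t + ½at² = 0·3 + 0.5·6·3² = 27.0 m

Phase 2 (coasting upward): v₀ = 18.0 m/s, a = -9.8 m/s².
v = v₀ + at → t = (0 − 18.0) / -9.8 = 1.84 s
v² = v₀² + 2aΔx → Δx = (0² − 18.0²)/(2·-9.8) = 16.5 m

Phase 3 (free fall): v₀ = 0 m/s, a = -9.8 m/s².
Falls 43.5 m from rest: t = √(2·43.5/9.8) = 2.98 s; v = g·t = 29.2 m/s.
Impact speed = 29.2 m/s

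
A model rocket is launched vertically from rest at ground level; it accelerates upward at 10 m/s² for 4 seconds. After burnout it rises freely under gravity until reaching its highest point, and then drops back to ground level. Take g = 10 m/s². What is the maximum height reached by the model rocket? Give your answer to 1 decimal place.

Phase 1 (powered ascent): v₀ = 0 m/s, a = 10 m/s².
v = v₀ + at = 0 + (10)(4) = 40.0 m/s
Δx = v₀t + ½at² = 0·4 + 0.5·10·4² = 80.0 m

Phase 2 (coasting upward): v₀ = 40.0 m/s, a = -10 m/s².
v = v₀ + at → t = (0 − 40.0) / -10 = 4.00 s
v² = v₀² + 2aΔx → Δx = (0² − 40.0²)/(2·-10) = 80.0 m
Maximum height = 80.0 + 80.0 = 160 m

160.0 m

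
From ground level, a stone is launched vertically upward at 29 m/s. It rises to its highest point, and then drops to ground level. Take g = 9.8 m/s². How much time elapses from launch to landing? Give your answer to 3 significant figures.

5.92 s

Phase 1 (rising): v₀ = 29.0 m/s, a = -9.8 m/s².
v = v₀ + at → t = (0 − 29.0) / -9.8 = 2.96 s
v² = v₀² + 2aΔx → Δx = (0² − 29.0²)/(2·-9.8) = 42.9 m

Phase 2 (falling): v₀ = 0 m/s, a = -9.8 m/s².
Falls 42.9 m from rest: t = √(2·42.9/9.8) = 2.96 s; v = g·t = 29.0 m/s.
Total time = 2.96 + 2.96 = 5.92 s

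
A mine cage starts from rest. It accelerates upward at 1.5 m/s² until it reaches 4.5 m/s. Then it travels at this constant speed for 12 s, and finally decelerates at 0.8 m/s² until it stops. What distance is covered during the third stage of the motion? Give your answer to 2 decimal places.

12.66 m

Phase 1 (accelerating): v₀ = 0 m/s, a = 1.5 m/s².
v = v₀ + at → t = (4.5 − 0) / 1.5 = 3.00 s
v² = v₀² + 2aΔx → Δx = (4.5² − 0²)/(2·1.5) = 6.75 m

Phase 2 (constant speed): v₀ = 4.50 m/s, a = 0 m/s².
v = v₀ + at = 4.50 + (0)(12) = 4.50 m/s
Δx = v₀t + ½at² = 4.50·12 + 0.5·0·12² = 54.0 m

Phase 3 (decelerating): v₀ = 4.50 m/s, a = -0.8 m/s².
v = v₀ + at → t = (0 − 4.50) / -0.8 = 5.62 s
v² = v₀² + 2aΔx → Δx = (0² − 4.50²)/(2·-0.8) = 12.7 m
Distance in phase 3 = 12.7 m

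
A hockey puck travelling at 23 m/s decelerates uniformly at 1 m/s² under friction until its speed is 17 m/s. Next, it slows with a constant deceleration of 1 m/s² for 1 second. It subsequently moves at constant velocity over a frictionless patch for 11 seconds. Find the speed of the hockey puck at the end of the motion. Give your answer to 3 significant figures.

Phase 1 (decelerating): v₀ = 23.0 m/s, a = -1 m/s².
v = v₀ + at → t = (17 − 23.0) / -1 = 6.00 s
v² = v₀² + 2aΔx → Δx = (17² − 23.0²)/(2·-1) = 120 m

Phase 2 (decelerating): v₀ = 17.0 m/s, a = -1 m/s².
v = v₀ + at = 17.0 + (-1)(1) = 16.0 m/s
Δx = v₀t + ½at² = 17.0·1 + 0.5·-1·1² = 16.5 m

Phase 3 (constant speed): v₀ = 16.0 m/s, a = 0 m/s².
v = v₀ + at = 16.0 + (0)(11) = 16.0 m/s
Δx = v₀t + ½at² = 16.0·11 + 0.5·0·11² = 176 m
Final speed = 16.0 m/s

16.0 m/s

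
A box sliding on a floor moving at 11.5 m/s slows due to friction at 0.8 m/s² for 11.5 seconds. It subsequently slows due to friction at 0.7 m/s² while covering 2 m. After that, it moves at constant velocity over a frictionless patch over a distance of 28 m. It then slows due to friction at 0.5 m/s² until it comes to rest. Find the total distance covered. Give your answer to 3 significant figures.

112 m

Phase 1 (decelerating): v₀ = 11.5 m/s, a = -0.8 m/s².
v = v₀ + at = 11.5 + (-0.8)(11.5) = 2.30 m/s
Δx = v₀t + ½at² = 11.5·11.5 + 0.5·-0.8·11.5² = 79.3 m

Phase 2 (decelerating): v₀ = 2.30 m/s, a = -0.7 m/s².
v² = v₀² + 2aΔx = 2.30² + 2·-0.7·2 = 2.49 → v = 1.58 m/s
t = (v − v₀)/a = (1.58 − 2.30)/-0.7 = 1.03 s

Phase 3 (constant speed): v₀ = 1.58 m/s, a = 0 m/s².
Constant speed: t = d/v = 28/1.58 = 17.7 s

Phase 4 (decelerating): v₀ = 1.58 m/s, a = -0.5 m/s².
v = v₀ + at → t = (0 − 1.58) / -0.5 = 3.16 s
v² = v₀² + 2aΔx → Δx = (0² − 1.58²)/(2·-0.5) = 2.49 m
Total distance = 79.3 + 2.00 + 28.0 + 2.49 = 112 m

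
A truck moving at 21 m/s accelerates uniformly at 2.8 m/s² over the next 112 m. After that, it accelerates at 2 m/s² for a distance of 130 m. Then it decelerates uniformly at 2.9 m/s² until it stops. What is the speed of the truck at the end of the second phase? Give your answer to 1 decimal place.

Phase 1 (accelerating): v₀ = 21.0 m/s, a = 2.8 m/s².
v² = v₀² + 2aΔx = 21.0² + 2·2.8·112 = 1070 → v = 32.7 m/s
t = (v − v₀)/a = (32.7 − 21.0)/2.8 = 4.17 s

Phase 2 (accelerating): v₀ = 32.7 m/s, a = 2 m/s².
v² = v₀² + 2aΔx = 32.7² + 2·2·130 = 1590 → v = 39.9 m/s
t = (v − v₀)/a = (39.9 − 32.7)/2 = 3.58 s
Speed at end of phase 2 = 39.9 m/s

39.9 m/s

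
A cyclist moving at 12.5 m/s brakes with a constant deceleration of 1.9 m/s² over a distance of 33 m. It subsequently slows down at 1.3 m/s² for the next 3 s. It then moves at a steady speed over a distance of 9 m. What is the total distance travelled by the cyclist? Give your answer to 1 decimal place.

Phase 1 (decelerating): v₀ = 12.5 m/s, a = -1.9 m/s².
v² = v₀² + 2aΔx = 12.5² + 2·-1.9·33 = 30.9 → v = 5.55 m/s
t = (v − v₀)/a = (5.55 − 12.5)/-1.9 = 3.66 s

Phase 2 (decelerating): v₀ = 5.55 m/s, a = -1.3 m/s².
v = v₀ + at = 5.55 + (-1.3)(3) = 1.65 m/s
Δx = v₀t + ½at² = 5.55·3 + 0.5·-1.3·3² = 10.8 m

Phase 3 (constant speed): v₀ = 1.65 m/s, a = 0 m/s².
Constant speed: t = d/v = 9/1.65 = 5.44 s
Total distance = 33.0 + 10.8 + 9.00 = 52.8 m

52.8 m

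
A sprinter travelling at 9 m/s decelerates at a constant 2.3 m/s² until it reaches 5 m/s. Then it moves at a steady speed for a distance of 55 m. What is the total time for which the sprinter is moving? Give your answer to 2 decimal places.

Phase 1 (decelerating): v₀ = 9.00 m/s, a = -2.3 m/s².
v = v₀ + at → t = (5 − 9.00) / -2.3 = 1.74 s
v² = v₀² + 2aΔx → Δx = (5² − 9.00²)/(2·-2.3) = 12.2 m

Phase 2 (constant speed): v₀ = 5.00 m/s, a = 0 m/s².
Constant speed: t = d/v = 55/5.00 = 11.0 s
Total time = 1.74 + 11.0 = 12.7 s

12.74 s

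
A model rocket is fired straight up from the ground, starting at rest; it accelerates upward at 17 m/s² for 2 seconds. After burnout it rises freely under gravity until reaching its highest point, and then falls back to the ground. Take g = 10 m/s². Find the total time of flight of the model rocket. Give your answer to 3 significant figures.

Phase 1 (powered ascent): v₀ = 0 m/s, a = 17 m/s².
v = v₀ + at = 0 + (17)(2) = 34.0 m/s
Δx = v₀t + ½at² = 0·2 + 0.5·17·2² = 34.0 m

Phase 2 (coasting upward): v₀ = 34.0 m/s, a = -10 m/s².
v = v₀ + at → t = (0 − 34.0) / -10 = 3.40 s
v² = v₀² + 2aΔx → Δx = (0² − 34.0²)/(2·-10) = 57.8 m

Phase 3 (free fall): v₀ = 0 m/s, a = -10 m/s².
Falls 91.8 m from rest: t = √(2·91.8/10) = 4.28 s; v = g·t = 42.8 m/s.
Total time = 2.00 + 3.40 + 4.28 = 9.68 s

9.68 s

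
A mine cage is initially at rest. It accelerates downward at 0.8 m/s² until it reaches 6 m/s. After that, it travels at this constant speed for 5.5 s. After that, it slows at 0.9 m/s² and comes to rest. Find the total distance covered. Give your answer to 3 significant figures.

75.5 m

Phase 1 (accelerating): v₀ = 0 m/s, a = 0.8 m/s².
v = v₀ + at → t = (6 − 0) / 0.8 = 7.50 s
v² = v₀² + 2aΔx → Δx = (6² − 0²)/(2·0.8) = 22.5 m

Phase 2 (constant speed): v₀ = 6.00 m/s, a = 0 m/s².
v = v₀ + at = 6.00 + (0)(5.5) = 6.00 m/s
Δx = v₀t + ½at² = 6.00·5.5 + 0.5·0·5.5² = 33.0 m

Phase 3 (decelerating): v₀ = 6.00 m/s, a = -0.9 m/s².
v = v₀ + at → t = (0 − 6.00) / -0.9 = 6.67 s
v² = v₀² + 2aΔx → Δx = (0² − 6.00²)/(2·-0.9) = 20.0 m
Total distance = 22.5 + 33.0 + 20.0 = 75.5 m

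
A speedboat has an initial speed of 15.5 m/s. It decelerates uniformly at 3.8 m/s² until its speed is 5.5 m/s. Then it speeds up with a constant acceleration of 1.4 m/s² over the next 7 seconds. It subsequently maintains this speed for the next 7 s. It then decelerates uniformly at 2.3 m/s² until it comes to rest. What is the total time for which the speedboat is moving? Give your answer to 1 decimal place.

23.3 s

Phase 1 (decelerating): v₀ = 15.5 m/s, a = -3.8 m/s².
v = v₀ + at → t = (5.5 − 15.5) / -3.8 = 2.63 s
v² = v₀² + 2aΔx → Δx = (5.5² − 15.5²)/(2·-3.8) = 27.6 m

Phase 2 (accelerating): v₀ = 5.50 m/s, a = 1.4 m/s².
v = v₀ + at = 5.50 + (1.4)(7) = 15.3 m/s
Δx = v₀t + ½at² = 5.50·7 + 0.5·1.4·7² = 72.8 m

Phase 3 (constant speed): v₀ = 15.3 m/s, a = 0 m/s².
v = v₀ + at = 15.3 + (0)(7) = 15.3 m/s
Δx = v₀t + ½at² = 15.3·7 + 0.5·0·7² = 107 m

Phase 4 (decelerating): v₀ = 15.3 m/s, a = -2.3 m/s².
v = v₀ + at → t = (0 − 15.3) / -2.3 = 6.65 s
v² = v₀² + 2aΔx → Δx = (0² − 15.3²)/(2·-2.3) = 50.9 m
Total time = 2.63 + 7.00 + 7.00 + 6.65 = 23.3 s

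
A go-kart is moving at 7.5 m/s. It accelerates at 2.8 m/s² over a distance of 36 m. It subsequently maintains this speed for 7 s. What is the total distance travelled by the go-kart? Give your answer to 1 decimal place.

148.4 m

Phase 1 (accelerating): v₀ = 7.50 m/s, a = 2.8 m/s².
v² = v₀² + 2aΔx = 7.50² + 2·2.8·36 = 258 → v = 16.1 m/s
t = (v − v₀)/a = (16.1 − 7.50)/2.8 = 3.06 s

Phase 2 (constant speed): v₀ = 16.1 m/s, a = 0 m/s².
v = v₀ + at = 16.1 + (0)(7) = 16.1 m/s
Δx = v₀t + ½at² = 16.1·7 + 0.5·0·7² = 112 m
Total distance = 36.0 + 112 = 148 m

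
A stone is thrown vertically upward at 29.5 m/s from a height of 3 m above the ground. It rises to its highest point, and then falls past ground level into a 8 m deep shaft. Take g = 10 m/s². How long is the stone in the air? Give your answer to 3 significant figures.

Phase 1 (rising): v₀ = 29.5 m/s, a = -10 m/s².
v = v₀ + at → t = (0 − 29.5) / -10 = 2.95 s
v² = v₀² + 2aΔx → Δx = (0² − 29.5²)/(2·-10) = 43.5 m

Phase 2 (falling): v₀ = 0 m/s, a = -10 m/s².
Falls 54.5 m from rest: t = √(2·54.5/10) = 3.30 s; v = g·t = 33.0 m/s.
Total time = 2.95 + 3.30 = 6.25 s

6.25 s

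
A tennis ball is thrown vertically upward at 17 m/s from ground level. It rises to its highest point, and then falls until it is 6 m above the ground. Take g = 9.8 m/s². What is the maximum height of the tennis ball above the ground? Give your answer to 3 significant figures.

14.7 m

Phase 1 (rising): v₀ = 17.0 m/s, a = -9.8 m/s².
v = v₀ + at → t = (0 − 17.0) / -9.8 = 1.73 s
v² = v₀² + 2aΔx → Δx = (0² − 17.0²)/(2·-9.8) = 14.7 m
Maximum height = 14.7 m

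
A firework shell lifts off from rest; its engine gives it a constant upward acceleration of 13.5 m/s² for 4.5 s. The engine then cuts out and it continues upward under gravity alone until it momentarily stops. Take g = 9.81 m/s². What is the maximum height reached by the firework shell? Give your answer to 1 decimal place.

324.8 m

Phase 1 (powered ascent): v₀ = 0 m/s, a = 13.5 m/s².
v = v₀ + at = 0 + (13.5)(4.5) = 60.8 m/s
Δx = v₀t + ½at² = 0·4.5 + 0.5·13.5·4.5² = 137 m

Phase 2 (coasting upward): v₀ = 60.8 m/s, a = -9.81 m/s².
v = v₀ + at → t = (0 − 60.8) / -9.81 = 6.19 s
v² = v₀² + 2aΔx → Δx = (0² − 60.8²)/(2·-9.81) = 188 m
Maximum height = 137 + 188 = 325 m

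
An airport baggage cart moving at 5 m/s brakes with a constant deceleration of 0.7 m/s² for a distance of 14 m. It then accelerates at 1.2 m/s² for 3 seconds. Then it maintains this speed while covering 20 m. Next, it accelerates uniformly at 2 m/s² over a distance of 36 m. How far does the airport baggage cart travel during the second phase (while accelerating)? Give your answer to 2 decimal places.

Phase 1 (decelerating): v₀ = 5.00 m/s, a = -0.7 m/s².
v² = v₀² + 2aΔx = 5.00² + 2·-0.7·14 = 5.40 → v = 2.32 m/s
t = (v − v₀)/a = (2.32 − 5.00)/-0.7 = 3.82 s

Phase 2 (accelerating): v₀ = 2.32 m/s, a = 1.2 m/s².
v = v₀ + at = 2.32 + (1.2)(3) = 5.92 m/s
Δx = v₀t + ½at² = 2.32·3 + 0.5·1.2·3² = 12.4 m
Distance in phase 2 = 12.4 m

12.37 m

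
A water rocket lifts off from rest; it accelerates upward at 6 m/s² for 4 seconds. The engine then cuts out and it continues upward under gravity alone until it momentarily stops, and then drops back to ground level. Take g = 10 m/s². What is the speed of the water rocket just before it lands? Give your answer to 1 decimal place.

39.2 m/s

Phase 1 (powered ascent): v₀ = 0 m/s, a = 6 m/s².
v = v₀ + at = 0 + (6)(4) = 24.0 m/s
Δx = v₀t + ½at² = 0·4 + 0.5·6·4² = 48.0 m

Phase 2 (coasting upward): v₀ = 24.0 m/s, a = -10 m/s².
v = v₀ + at → t = (0 − 24.0) / -10 = 2.40 s
v² = v₀² + 2aΔx → Δx = (0² − 24.0²)/(2·-10) = 28.8 m

Phase 3 (free fall): v₀ = 0 m/s, a = -10 m/s².
Falls 76.8 m from rest: t = √(2·76.8/10) = 3.92 s; v = g·t = 39.2 m/s.
Impact speed = 39.2 m/s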